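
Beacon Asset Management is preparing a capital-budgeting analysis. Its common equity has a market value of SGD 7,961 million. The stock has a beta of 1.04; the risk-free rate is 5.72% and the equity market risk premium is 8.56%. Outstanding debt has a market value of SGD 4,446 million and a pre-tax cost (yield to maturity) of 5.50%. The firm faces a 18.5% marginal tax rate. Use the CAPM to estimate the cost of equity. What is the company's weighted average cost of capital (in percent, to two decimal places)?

10.99%

Cost of equity via CAPM: Re = 5.72% + 1.04 × 8.56% = 14.6224%.
Total capital V = 7961 + 4446 = 12407.
Equity: weight = 7961/12407 = 0.6417; cost = 14.6224%.
Debt: weight = 4446/12407 = 0.3583; after-tax cost = 5.5% × (1 − 18.5%) = 4.4825%.
WACC = 0.6417 × 14.6224% + 0.3583 × 4.4825% = 10.9888%.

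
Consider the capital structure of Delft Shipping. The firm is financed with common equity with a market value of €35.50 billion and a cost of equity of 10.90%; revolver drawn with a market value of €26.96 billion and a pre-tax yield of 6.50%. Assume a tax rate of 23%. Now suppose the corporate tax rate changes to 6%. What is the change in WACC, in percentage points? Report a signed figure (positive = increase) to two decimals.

Current WACC:
Total capital V = 35.5 + 26.96 = 62.46.
Equity: weight = 35.5/62.46 = 0.5684; cost = 10.9%.
Revolver drawn: weight = 26.96/62.46 = 0.4316; after-tax cost = 6.5% × (1 − 23%) = 5.0050%.
WACC = 0.5684 × 10.9000% + 0.4316 × 5.0050% = 8.3555%.
After the change:
Total capital V = 35.5 + 26.96 = 62.46.
Equity: weight = 35.5/62.46 = 0.5684; cost = 10.9%.
Revolver drawn: weight = 26.96/62.46 = 0.4316; after-tax cost = 6.5% × (1 − 6%) = 6.1100%.
WACC = 0.5684 × 10.9000% + 0.4316 × 6.1100% = 8.8325%.
Change in WACC = 8.8325% − 8.3555% = 0.4770 pp.

+0.48 pp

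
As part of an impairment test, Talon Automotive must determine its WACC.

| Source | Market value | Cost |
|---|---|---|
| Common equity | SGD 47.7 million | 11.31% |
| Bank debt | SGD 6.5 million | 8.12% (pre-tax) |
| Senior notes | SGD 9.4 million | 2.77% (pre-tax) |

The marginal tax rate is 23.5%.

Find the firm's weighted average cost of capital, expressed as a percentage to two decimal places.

9.43%

Total capital V = 47.7 + 6.5 + 9.4 = 63.6.
Equity: weight = 47.7/63.6 = 0.7500; cost = 11.31%.
Bank debt: weight = 6.5/63.6 = 0.1022; after-tax cost = 8.12% × (1 − 23.5%) = 6.2118%.
Senior notes: weight = 9.4/63.6 = 0.1478; after-tax cost = 2.77% × (1 − 23.5%) = 2.1191%.
WACC = 0.7500 × 11.3100% + 0.1022 × 6.2118% + 0.1478 × 2.1191% = 9.4305%.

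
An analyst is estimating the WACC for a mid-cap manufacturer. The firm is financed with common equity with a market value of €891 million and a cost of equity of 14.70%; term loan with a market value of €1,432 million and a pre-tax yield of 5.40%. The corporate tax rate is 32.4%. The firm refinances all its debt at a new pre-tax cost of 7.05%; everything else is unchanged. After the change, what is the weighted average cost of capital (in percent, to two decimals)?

8.58%

After the change:
Total capital V = 891 + 1432 = 2323.
Equity: weight = 891/2323 = 0.3836; cost = 14.7%.
Term loan: weight = 1432/2323 = 0.6164; after-tax cost = 7.05% × (1 − 32.4%) = 4.7658%.
WACC = 0.3836 × 14.7000% + 0.6164 × 4.7658% = 8.5761%.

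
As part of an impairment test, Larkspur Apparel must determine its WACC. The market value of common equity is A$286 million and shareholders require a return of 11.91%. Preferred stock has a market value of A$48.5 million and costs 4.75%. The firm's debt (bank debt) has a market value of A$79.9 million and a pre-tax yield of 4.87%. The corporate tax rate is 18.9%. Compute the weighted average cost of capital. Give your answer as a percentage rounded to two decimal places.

Total capital V = 286 + 48.5 + 79.9 = 414.4.
Equity: weight = 286/414.4 = 0.6902; cost = 11.91%.
Preferred: weight = 48.5/414.4 = 0.1170; cost = 4.75%.
Bank debt: weight = 79.9/414.4 = 0.1928; after-tax cost = 4.87% × (1 − 18.9%) = 3.9496%.
WACC = 0.6902 × 11.9100% + 0.1170 × 4.7500% + 0.1928 × 3.9496% = 9.5372%.

9.54%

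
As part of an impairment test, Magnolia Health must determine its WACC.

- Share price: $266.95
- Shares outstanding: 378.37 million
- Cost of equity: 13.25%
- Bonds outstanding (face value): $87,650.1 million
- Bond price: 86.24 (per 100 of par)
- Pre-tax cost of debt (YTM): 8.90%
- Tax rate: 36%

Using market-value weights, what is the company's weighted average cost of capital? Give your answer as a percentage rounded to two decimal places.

Market value of equity E = 266.95 × 378.37m = 101005.8715m. Market value of debt D = 87650.1m × 86.24/100 = 75589.44624m.
Total capital V = 101005.8715 + 75589.44624 = 176595.31774.
Equity: weight = 101005.8715/176595.31774 = 0.5720; cost = 13.25%.
Bonds outstanding: weight = 75589.44624/176595.31774 = 0.4280; after-tax cost = 8.9% × (1 − 36%) = 5.6960%.
WACC = 0.5720 × 13.2500% + 0.4280 × 5.6960% = 10.0166%.

10.02%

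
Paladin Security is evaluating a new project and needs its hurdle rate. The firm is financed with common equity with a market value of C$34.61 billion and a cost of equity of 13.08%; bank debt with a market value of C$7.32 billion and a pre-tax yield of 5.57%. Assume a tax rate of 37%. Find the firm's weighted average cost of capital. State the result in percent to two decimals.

Total capital V = 34.61 + 7.32 = 41.93.
Equity: weight = 34.61/41.93 = 0.8254; cost = 13.08%.
Bank debt: weight = 7.32/41.93 = 0.1746; after-tax cost = 5.57% × (1 − 37%) = 3.5091%.
WACC = 0.8254 × 13.0800% + 0.1746 × 3.5091% = 11.4091%.

11.41%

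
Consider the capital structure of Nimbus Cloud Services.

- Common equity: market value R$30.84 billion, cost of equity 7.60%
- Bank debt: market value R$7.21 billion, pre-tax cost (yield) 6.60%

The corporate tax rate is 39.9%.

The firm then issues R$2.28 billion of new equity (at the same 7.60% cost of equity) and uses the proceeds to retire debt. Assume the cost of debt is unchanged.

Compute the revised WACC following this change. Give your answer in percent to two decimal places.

7.13%

After the change:
Total capital V = 33.12 + 4.93 = 38.05.
Equity: weight = 33.12/38.05 = 0.8704; cost = 7.6%.
Bank debt: weight = 4.93/38.05 = 0.1296; after-tax cost = 6.6% × (1 − 39.9%) = 3.9666%.
WACC = 0.8704 × 7.6000% + 0.1296 × 3.9666% = 7.1292%.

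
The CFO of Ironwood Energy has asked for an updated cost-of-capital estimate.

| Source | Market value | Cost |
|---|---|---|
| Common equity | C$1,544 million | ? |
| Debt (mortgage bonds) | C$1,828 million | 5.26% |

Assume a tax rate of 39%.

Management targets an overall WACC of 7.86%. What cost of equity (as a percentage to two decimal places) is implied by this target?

13.37%

Total capital V = 1544 + 1828 = 3372.
Equity weight = 1544/3372 = 0.4579.
Mortgage bonds weight = 1828/3372 = 0.5421.
Debt contribution = 0.5421 × 5.26% × (1 − 39%) = 1.7394%.
Required equity contribution = 7.86% − 1.7394% = 6.1206%.
Re = 6.1206% / 0.4579 = 13.3670%.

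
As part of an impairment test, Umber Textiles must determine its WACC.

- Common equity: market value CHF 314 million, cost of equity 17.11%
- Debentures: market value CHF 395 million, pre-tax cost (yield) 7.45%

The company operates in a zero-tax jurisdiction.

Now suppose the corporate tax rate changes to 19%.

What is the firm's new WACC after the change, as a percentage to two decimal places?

10.94%

After the change:
Total capital V = 314 + 395 = 709.
Equity: weight = 314/709 = 0.4429; cost = 17.11%.
Debentures: weight = 395/709 = 0.5571; after-tax cost = 7.45% × (1 − 19%) = 6.0345%.
WACC = 0.4429 × 17.1100% + 0.5571 × 6.0345% = 10.9396%.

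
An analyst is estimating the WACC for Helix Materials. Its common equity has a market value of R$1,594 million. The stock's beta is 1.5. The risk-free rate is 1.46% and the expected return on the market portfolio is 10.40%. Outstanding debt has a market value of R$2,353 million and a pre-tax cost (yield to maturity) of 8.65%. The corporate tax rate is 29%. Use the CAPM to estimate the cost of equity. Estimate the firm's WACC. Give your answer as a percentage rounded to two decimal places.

9.67%

Market risk premium = 10.4% − 1.46% = 8.94%.
Cost of equity via CAPM: Re = 1.46% + 1.5 × 8.94% = 14.8700%.
Total capital V = 1594 + 2353 = 3947.
Equity: weight = 1594/3947 = 0.4039; cost = 14.87%.
Debt: weight = 2353/3947 = 0.5961; after-tax cost = 8.65% × (1 − 29%) = 6.1415%.
WACC = 0.4039 × 14.8700% + 0.5961 × 6.1415% = 9.6665%.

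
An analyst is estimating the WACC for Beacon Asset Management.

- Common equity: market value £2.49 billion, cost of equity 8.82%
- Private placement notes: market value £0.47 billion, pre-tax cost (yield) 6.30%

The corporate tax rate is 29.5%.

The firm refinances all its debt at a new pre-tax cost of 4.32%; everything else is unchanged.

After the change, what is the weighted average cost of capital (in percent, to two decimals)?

After the change:
Total capital V = 2.49 + 0.47 = 2.96.
Equity: weight = 2.49/2.96 = 0.8412; cost = 8.82%.
Private placement notes: weight = 0.47/2.96 = 0.1588; after-tax cost = 4.32% × (1 − 29.5%) = 3.0456%.
WACC = 0.8412 × 8.8200% + 0.1588 × 3.0456% = 7.9031%.

7.90%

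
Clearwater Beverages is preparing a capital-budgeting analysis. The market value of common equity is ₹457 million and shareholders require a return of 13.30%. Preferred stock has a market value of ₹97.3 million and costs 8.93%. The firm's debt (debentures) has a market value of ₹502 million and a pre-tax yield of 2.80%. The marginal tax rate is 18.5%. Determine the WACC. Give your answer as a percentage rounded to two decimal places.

Total capital V = 457 + 97.3 + 502 = 1056.3.
Equity: weight = 457/1056.3 = 0.4326; cost = 13.3%.
Preferred: weight = 97.3/1056.3 = 0.0921; cost = 8.93%.
Debentures: weight = 502/1056.3 = 0.4752; after-tax cost = 2.8% × (1 − 18.5%) = 2.2820%.
WACC = 0.4326 × 13.3000% + 0.0921 × 8.9300% + 0.4752 × 2.2820% = 7.6612%.

7.66%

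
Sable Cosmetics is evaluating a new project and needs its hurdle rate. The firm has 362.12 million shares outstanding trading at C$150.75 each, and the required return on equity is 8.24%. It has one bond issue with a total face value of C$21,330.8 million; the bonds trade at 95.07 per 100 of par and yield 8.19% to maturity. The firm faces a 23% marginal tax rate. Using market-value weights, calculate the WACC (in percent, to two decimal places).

Market value of equity E = 150.75 × 362.12m = 54589.59m. Market value of debt D = 21330.8m × 95.07/100 = 20279.19156m.
Total capital V = 54589.59 + 20279.19156 = 74868.78156.
Equity: weight = 54589.59/74868.78156 = 0.7291; cost = 8.24%.
Bonds outstanding: weight = 20279.19156/74868.78156 = 0.2709; after-tax cost = 8.19% × (1 − 23%) = 6.3063%.
WACC = 0.7291 × 8.2400% + 0.2709 × 6.3063% = 7.7162%.

7.72%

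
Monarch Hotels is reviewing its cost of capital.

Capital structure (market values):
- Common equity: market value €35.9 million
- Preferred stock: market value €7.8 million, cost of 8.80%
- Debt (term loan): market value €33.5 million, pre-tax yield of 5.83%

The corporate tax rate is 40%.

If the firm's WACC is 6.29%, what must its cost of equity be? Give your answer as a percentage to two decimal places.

Total capital V = 35.9 + 7.8 + 33.5 = 77.2.
Equity weight = 35.9/77.2 = 0.4650.
Preferred weight = 7.8/77.2 = 0.1010.
Term loan weight = 33.5/77.2 = 0.4339.
Debt contribution = 0.4339 × 5.83% × (1 − 40%) = 1.5179%.
Preferred contribution = 0.1010 × 8.8% = 0.8891%.
Required equity contribution = 6.29% − 2.4070% = 3.8830%.
Re = 3.8830% / 0.4650 = 8.3500%.

8.35%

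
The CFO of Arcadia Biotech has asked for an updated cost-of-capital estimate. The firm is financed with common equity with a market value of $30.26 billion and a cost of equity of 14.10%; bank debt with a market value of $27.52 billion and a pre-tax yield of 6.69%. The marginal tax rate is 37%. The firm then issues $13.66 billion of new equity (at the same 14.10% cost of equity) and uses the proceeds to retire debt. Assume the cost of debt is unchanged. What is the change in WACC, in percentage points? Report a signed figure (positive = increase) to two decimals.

Current WACC:
Total capital V = 30.26 + 27.52 = 57.78.
Equity: weight = 30.26/57.78 = 0.5237; cost = 14.1%.
Bank debt: weight = 27.52/57.78 = 0.4763; after-tax cost = 6.69% × (1 − 37%) = 4.2147%.
WACC = 0.5237 × 14.1000% + 0.4763 × 4.2147% = 9.3917%.
After the change:
Total capital V = 43.92 + 13.86 = 57.78.
Equity: weight = 43.92/57.78 = 0.7601; cost = 14.1%.
Bank debt: weight = 13.86/57.78 = 0.2399; after-tax cost = 6.69% × (1 − 37%) = 4.2147%.
WACC = 0.7601 × 14.1000% + 0.2399 × 4.2147% = 11.7288%.
Change in WACC = 11.7288% − 9.3917% = 2.3370 pp.

+2.34 pp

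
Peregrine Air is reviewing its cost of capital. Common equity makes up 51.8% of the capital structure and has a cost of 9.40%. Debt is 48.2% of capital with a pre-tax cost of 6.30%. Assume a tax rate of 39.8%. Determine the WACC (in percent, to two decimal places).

6.70%

After-tax cost of debt = 6.3% × (1 − 39.8%) = 3.7926%.
WACC = 0.518 × 9.4000% + 0.482 × 3.7926% = 6.6972%.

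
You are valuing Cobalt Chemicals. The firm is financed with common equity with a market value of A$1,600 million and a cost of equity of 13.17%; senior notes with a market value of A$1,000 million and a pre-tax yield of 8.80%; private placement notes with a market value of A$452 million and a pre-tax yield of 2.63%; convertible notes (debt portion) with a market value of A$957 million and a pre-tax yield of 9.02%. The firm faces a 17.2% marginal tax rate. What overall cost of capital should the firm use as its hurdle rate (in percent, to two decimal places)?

9.10%

Total capital V = 1600 + 1000 + 452 + 957 = 4009.
Equity: weight = 1600/4009 = 0.3991; cost = 13.17%.
Senior notes: weight = 1000/4009 = 0.2494; after-tax cost = 8.8% × (1 − 17.2%) = 7.2864%.
Private placement notes: weight = 452/4009 = 0.1127; after-tax cost = 2.63% × (1 − 17.2%) = 2.1776%.
Convertible notes (debt portion): weight = 957/4009 = 0.2387; after-tax cost = 9.02% × (1 − 17.2%) = 7.4686%.
WACC = 0.3991 × 13.1700% + 0.2494 × 7.2864% + 0.1127 × 2.1776% + 0.2387 × 7.4686% = 9.1020%.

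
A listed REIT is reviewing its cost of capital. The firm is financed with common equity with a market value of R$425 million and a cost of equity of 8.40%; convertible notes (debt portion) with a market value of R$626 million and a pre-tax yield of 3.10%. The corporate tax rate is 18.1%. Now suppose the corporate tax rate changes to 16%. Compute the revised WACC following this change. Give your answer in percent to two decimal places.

After the change:
Total capital V = 425 + 626 = 1051.
Equity: weight = 425/1051 = 0.4044; cost = 8.4%.
Convertible notes (debt portion): weight = 626/1051 = 0.5956; after-tax cost = 3.1% × (1 − 16%) = 2.6040%.
WACC = 0.4044 × 8.4000% + 0.5956 × 2.6040% = 4.9478%.

4.95%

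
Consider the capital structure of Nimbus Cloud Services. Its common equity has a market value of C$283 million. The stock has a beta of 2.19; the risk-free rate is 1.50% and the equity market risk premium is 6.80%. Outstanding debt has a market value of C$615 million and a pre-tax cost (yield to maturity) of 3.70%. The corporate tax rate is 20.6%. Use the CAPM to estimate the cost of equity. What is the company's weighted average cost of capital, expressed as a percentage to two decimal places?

Cost of equity via CAPM: Re = 1.5% + 2.19 × 6.8% = 16.3920%.
Total capital V = 283 + 615 = 898.
Equity: weight = 283/898 = 0.3151; cost = 16.392%.
Debt: weight = 615/898 = 0.6849; after-tax cost = 3.7% × (1 − 20.6%) = 2.9378%.
WACC = 0.3151 × 16.3920% + 0.6849 × 2.9378% = 7.1778%.

7.18%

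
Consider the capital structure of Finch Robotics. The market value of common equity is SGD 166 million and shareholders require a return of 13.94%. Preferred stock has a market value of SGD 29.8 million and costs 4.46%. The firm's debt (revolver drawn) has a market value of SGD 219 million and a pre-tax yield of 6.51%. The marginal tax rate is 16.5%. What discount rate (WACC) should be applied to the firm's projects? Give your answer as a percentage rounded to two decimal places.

Total capital V = 166 + 29.8 + 219 = 414.8.
Equity: weight = 166/414.8 = 0.4002; cost = 13.94%.
Preferred: weight = 29.8/414.8 = 0.0718; cost = 4.46%.
Revolver drawn: weight = 219/414.8 = 0.5280; after-tax cost = 6.51% × (1 − 16.5%) = 5.4358%.
WACC = 0.4002 × 13.9400% + 0.0718 × 4.4600% + 0.5280 × 5.4358% = 8.7690%.

8.77%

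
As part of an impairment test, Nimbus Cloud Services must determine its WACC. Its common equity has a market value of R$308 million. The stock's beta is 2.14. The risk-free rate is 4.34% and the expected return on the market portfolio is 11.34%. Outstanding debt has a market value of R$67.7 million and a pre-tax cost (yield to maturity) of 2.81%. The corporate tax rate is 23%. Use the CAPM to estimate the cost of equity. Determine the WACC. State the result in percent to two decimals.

16.23%

Market risk premium = 11.34% − 4.34% = 7.0%.
Cost of equity via CAPM: Re = 4.34% + 2.14 × 7.0% = 19.3200%.
Total capital V = 308 + 67.7 = 375.7.
Equity: weight = 308/375.7 = 0.8198; cost = 19.32%.
Debt: weight = 67.7/375.7 = 0.1802; after-tax cost = 2.81% × (1 − 23%) = 2.1637%.
WACC = 0.8198 × 19.3200% + 0.1802 × 2.1637% = 16.2285%.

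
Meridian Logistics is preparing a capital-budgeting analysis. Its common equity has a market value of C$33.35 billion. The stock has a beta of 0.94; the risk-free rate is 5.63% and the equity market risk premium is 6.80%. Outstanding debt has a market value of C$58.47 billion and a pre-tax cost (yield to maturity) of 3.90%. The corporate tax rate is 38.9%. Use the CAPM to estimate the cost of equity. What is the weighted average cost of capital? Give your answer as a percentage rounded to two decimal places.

Cost of equity via CAPM: Re = 5.63% + 0.94 × 6.8% = 12.0220%.
Total capital V = 33.35 + 58.47 = 91.82.
Equity: weight = 33.35/91.82 = 0.3632; cost = 12.022%.
Debt: weight = 58.47/91.82 = 0.6368; after-tax cost = 3.9% × (1 − 38.9%) = 2.3829%.
WACC = 0.3632 × 12.0220% + 0.6368 × 2.3829% = 5.8839%.

5.88%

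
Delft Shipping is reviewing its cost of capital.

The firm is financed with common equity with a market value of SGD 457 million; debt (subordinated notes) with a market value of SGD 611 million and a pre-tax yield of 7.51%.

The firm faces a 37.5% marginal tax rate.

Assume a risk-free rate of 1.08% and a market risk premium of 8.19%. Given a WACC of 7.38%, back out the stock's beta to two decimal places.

1.21

Total capital V = 457 + 611 = 1068.
Equity weight = 457/1068 = 0.4279.
Subordinated notes weight = 611/1068 = 0.5721.
Debt contribution = 0.5721 × 7.51% × (1 − 37.5%) = 2.6853%.
Required equity contribution = 7.38% − 2.6853% = 4.6947%  ⇒  Re = 10.9715%.
CAPM: 10.9715% = 1.08% + β × 8.19%  ⇒  β = 1.2077.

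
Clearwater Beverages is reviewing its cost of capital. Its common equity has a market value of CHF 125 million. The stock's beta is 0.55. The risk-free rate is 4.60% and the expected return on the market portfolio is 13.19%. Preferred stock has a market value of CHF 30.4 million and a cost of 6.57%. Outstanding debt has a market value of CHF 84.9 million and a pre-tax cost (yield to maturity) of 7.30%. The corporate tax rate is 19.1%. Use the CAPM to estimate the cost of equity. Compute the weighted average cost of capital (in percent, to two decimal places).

Market risk premium = 13.19% − 4.6% = 8.59%.
Cost of equity via CAPM: Re = 4.6% + 0.55 × 8.59% = 9.3245%.
Total capital V = 125 + 30.4 + 84.9 = 240.3.
Equity: weight = 125/240.3 = 0.5202; cost = 9.3245%.
Preferred: weight = 30.4/240.3 = 0.1265; cost = 6.57%.
Debt: weight = 84.9/240.3 = 0.3533; after-tax cost = 7.3% × (1 − 19.1%) = 5.9057%.
WACC = 0.5202 × 9.3245% + 0.1265 × 6.5700% + 0.3533 × 5.9057% = 7.7681%.

7.77%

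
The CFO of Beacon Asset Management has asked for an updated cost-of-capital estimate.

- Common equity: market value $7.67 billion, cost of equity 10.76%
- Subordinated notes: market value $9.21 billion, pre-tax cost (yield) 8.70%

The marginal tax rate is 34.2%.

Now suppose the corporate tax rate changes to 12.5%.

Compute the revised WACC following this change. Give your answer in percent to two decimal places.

After the change:
Total capital V = 7.67 + 9.21 = 16.88.
Equity: weight = 7.67/16.88 = 0.4544; cost = 10.76%.
Subordinated notes: weight = 9.21/16.88 = 0.5456; after-tax cost = 8.7% × (1 − 12.5%) = 7.6125%.
WACC = 0.4544 × 10.7600% + 0.5456 × 7.6125% = 9.0427%.

9.04%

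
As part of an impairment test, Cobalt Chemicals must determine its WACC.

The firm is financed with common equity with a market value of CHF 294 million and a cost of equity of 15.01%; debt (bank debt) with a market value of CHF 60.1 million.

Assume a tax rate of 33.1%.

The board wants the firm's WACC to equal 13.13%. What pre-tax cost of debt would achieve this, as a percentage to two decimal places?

5.88%

Total capital V = 294 + 60.1 = 354.1.
Equity weight = 294/354.1 = 0.8303.
Bank debt weight = 60.1/354.1 = 0.1697.
Equity contribution = 0.8303 × 15.01% = 12.4624%.
Remaining for debt = 13.13% − 12.4624% = 0.6676%.
Rd × (1 − 33.1%) × 0.1697 = 0.6676%  ⇒  Rd = 5.8794%.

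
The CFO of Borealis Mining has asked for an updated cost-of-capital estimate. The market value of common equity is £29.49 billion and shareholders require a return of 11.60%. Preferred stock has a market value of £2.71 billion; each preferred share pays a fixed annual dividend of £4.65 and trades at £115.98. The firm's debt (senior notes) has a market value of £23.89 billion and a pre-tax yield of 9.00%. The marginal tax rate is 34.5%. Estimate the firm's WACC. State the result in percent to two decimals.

8.80%

Cost of preferred: Rp = 4.65 / 115.98 = 4.0093%.
Total capital V = 29.49 + 2.71 + 23.89 = 56.09.
Equity: weight = 29.49/56.09 = 0.5258; cost = 11.6%.
Preferred: weight = 2.71/56.09 = 0.0483; cost = 4.0093%.
Senior notes: weight = 23.89/56.09 = 0.4259; after-tax cost = 9% × (1 − 34.5%) = 5.8950%.
WACC = 0.5258 × 11.6000% + 0.0483 × 4.0093% + 0.4259 × 5.8950% = 8.8034%.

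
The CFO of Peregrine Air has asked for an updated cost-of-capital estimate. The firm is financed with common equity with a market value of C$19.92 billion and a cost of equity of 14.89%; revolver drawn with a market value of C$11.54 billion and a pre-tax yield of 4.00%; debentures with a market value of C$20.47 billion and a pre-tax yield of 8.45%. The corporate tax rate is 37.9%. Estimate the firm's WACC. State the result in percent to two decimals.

Total capital V = 19.92 + 11.54 + 20.47 = 51.93.
Equity: weight = 19.92/51.93 = 0.3836; cost = 14.89%.
Revolver drawn: weight = 11.54/51.93 = 0.2222; after-tax cost = 4% × (1 − 37.9%) = 2.4840%.
Debentures: weight = 20.47/51.93 = 0.3942; after-tax cost = 8.45% × (1 − 37.9%) = 5.2474%.
WACC = 0.3836 × 14.8900% + 0.2222 × 2.4840% + 0.3942 × 5.2474% = 8.3322%.

8.33%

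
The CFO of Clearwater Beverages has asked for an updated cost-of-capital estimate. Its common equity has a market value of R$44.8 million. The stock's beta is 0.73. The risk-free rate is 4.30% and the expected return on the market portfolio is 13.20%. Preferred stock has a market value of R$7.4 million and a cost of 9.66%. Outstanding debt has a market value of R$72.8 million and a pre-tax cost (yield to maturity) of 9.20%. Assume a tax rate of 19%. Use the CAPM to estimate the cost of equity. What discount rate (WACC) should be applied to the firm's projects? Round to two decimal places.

8.78%

Market risk premium = 13.2% − 4.3% = 8.9%.
Cost of equity via CAPM: Re = 4.3% + 0.73 × 8.9% = 10.7970%.
Total capital V = 44.8 + 7.4 + 72.8 = 125.
Equity: weight = 44.8/125 = 0.3584; cost = 10.797%.
Preferred: weight = 7.4/125 = 0.0592; cost = 9.66%.
Debt: weight = 72.8/125 = 0.5824; after-tax cost = 9.2% × (1 − 19%) = 7.4520%.
WACC = 0.3584 × 10.7970% + 0.0592 × 9.6600% + 0.5824 × 7.4520% = 8.7816%.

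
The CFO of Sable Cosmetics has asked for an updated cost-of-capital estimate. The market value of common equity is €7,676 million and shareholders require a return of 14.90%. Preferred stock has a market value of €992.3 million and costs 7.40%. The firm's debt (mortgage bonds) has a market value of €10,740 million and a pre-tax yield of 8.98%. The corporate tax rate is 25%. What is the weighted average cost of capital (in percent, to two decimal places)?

Total capital V = 7676 + 992.3 + 10740 = 19408.3.
Equity: weight = 7676/19408.3 = 0.3955; cost = 14.9%.
Preferred: weight = 992.3/19408.3 = 0.0511; cost = 7.4%.
Mortgage bonds: weight = 10740/19408.3 = 0.5534; after-tax cost = 8.98% × (1 − 25%) = 6.7350%.
WACC = 0.3955 × 14.9000% + 0.0511 × 7.4000% + 0.5534 × 6.7350% = 9.9983%.

10.00%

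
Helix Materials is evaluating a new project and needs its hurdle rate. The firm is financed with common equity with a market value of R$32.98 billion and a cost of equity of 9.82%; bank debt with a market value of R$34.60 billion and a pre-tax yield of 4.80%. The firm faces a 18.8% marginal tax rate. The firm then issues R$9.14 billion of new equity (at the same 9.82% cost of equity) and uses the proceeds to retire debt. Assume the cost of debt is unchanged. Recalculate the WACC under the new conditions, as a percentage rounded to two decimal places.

After the change:
Total capital V = 42.12 + 25.46 = 67.58.
Equity: weight = 42.12/67.58 = 0.6233; cost = 9.82%.
Bank debt: weight = 25.46/67.58 = 0.3767; after-tax cost = 4.8% × (1 − 18.8%) = 3.8976%.
WACC = 0.6233 × 9.8200% + 0.3767 × 3.8976% = 7.5888%.

7.59%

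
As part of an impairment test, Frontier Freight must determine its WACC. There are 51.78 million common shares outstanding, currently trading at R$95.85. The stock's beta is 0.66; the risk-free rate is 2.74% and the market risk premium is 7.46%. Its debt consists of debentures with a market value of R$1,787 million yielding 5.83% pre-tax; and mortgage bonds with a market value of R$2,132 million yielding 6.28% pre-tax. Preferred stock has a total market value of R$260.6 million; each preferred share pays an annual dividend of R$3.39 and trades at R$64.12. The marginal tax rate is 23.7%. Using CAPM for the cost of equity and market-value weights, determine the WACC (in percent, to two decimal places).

Cost of equity via CAPM: Re = 2.74% + 0.66 × 7.46% = 7.6636%.
Cost of preferred: Rp = 3.39 / 64.12 = 5.2870%.
Market value of equity E = 95.85 × 51.78m = 4963.113m.
Total capital V = 4963.113 + 260.6 + 1787 + 2132 = 9142.713.
Equity: weight = 4963.113/9142.713 = 0.5428; cost = 7.6636%.
Preferred: weight = 260.6/9142.713 = 0.0285; cost = 5.287%.
Debentures: weight = 1787/9142.713 = 0.1955; after-tax cost = 5.83% × (1 − 23.7%) = 4.4483%.
Mortgage bonds: weight = 2132/9142.713 = 0.2332; after-tax cost = 6.28% × (1 − 23.7%) = 4.7916%.
WACC = 0.5428 × 7.6636% + 0.0285 × 5.2870% + 0.1955 × 4.4483% + 0.2332 × 4.7916% = 6.2977%.

6.30%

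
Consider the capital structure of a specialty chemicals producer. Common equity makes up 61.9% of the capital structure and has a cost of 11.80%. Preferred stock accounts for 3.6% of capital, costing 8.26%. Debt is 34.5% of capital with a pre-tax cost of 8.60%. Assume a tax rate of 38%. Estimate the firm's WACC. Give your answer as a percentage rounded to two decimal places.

9.44%

After-tax cost of debt = 8.6% × (1 − 38%) = 5.3320%.
WACC = 0.619 × 11.8000% + 0.036 × 8.2600% + 0.345 × 5.3320% = 9.4411%.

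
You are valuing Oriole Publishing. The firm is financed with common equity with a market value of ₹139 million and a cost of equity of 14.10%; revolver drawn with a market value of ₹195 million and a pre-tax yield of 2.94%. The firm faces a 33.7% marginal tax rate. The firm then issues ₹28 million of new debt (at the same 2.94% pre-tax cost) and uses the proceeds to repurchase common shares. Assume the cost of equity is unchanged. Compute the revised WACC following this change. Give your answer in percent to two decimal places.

5.99%

After the change:
Total capital V = 111 + 223 = 334.
Equity: weight = 111/334 = 0.3323; cost = 14.1%.
Revolver drawn: weight = 223/334 = 0.6677; after-tax cost = 2.94% × (1 − 33.7%) = 1.9492%.
WACC = 0.3323 × 14.1000% + 0.6677 × 1.9492% = 5.9874%.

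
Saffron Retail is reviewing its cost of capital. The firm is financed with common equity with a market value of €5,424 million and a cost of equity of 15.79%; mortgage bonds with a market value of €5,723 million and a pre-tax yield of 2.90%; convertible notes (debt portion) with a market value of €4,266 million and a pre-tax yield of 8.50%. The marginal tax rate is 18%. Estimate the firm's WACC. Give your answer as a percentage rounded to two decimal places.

8.37%

Total capital V = 5424 + 5723 + 4266 = 15413.
Equity: weight = 5424/15413 = 0.3519; cost = 15.79%.
Mortgage bonds: weight = 5723/15413 = 0.3713; after-tax cost = 2.9% × (1 − 18%) = 2.3780%.
Convertible notes (debt portion): weight = 4266/15413 = 0.2768; after-tax cost = 8.5% × (1 − 18%) = 6.9700%.
WACC = 0.3519 × 15.7900% + 0.3713 × 2.3780% + 0.2768 × 6.9700% = 8.3688%.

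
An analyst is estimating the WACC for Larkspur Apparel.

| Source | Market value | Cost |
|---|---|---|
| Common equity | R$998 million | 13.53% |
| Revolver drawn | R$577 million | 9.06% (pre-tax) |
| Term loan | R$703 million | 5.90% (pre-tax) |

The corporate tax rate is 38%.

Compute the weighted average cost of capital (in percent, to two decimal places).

Total capital V = 998 + 577 + 703 = 2278.
Equity: weight = 998/2278 = 0.4381; cost = 13.53%.
Revolver drawn: weight = 577/2278 = 0.2533; after-tax cost = 9.06% × (1 − 38%) = 5.6172%.
Term loan: weight = 703/2278 = 0.3086; after-tax cost = 5.9% × (1 − 38%) = 3.6580%.
WACC = 0.4381 × 13.5300% + 0.2533 × 5.6172% + 0.3086 × 3.6580% = 8.4792%.

8.48%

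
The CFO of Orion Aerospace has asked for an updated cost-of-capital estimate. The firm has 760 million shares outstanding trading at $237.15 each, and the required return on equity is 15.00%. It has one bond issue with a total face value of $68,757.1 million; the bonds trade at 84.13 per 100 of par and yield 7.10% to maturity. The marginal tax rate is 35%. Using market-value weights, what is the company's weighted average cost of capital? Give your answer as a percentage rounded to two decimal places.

12.48%

Market value of equity E = 237.15 × 760m = 180234m. Market value of debt D = 68757.1m × 84.13/100 = 57845.34823m.
Total capital V = 180234 + 57845.34823 = 238079.34823.
Equity: weight = 180234/238079.34823 = 0.7570; cost = 15%.
Bonds outstanding: weight = 57845.34823/238079.34823 = 0.2430; after-tax cost = 7.1% × (1 − 35%) = 4.6150%.
WACC = 0.7570 × 15.0000% + 0.2430 × 4.6150% = 12.4768%.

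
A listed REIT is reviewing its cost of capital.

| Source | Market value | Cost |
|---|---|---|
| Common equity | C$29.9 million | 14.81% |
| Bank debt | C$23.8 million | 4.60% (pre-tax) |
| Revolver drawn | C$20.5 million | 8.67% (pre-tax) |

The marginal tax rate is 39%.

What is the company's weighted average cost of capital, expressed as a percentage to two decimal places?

8.33%

Total capital V = 29.9 + 23.8 + 20.5 = 74.2.
Equity: weight = 29.9/74.2 = 0.4030; cost = 14.81%.
Bank debt: weight = 23.8/74.2 = 0.3208; after-tax cost = 4.6% × (1 − 39%) = 2.8060%.
Revolver drawn: weight = 20.5/74.2 = 0.2763; after-tax cost = 8.67% × (1 − 39%) = 5.2887%.
WACC = 0.4030 × 14.8100% + 0.3208 × 2.8060% + 0.2763 × 5.2887% = 8.3291%.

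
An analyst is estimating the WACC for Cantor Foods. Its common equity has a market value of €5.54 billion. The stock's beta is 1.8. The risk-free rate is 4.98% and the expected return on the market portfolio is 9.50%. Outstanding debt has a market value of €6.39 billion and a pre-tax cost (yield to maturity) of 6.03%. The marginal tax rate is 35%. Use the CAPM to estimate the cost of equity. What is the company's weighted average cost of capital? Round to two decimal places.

Market risk premium = 9.5% − 4.98% = 4.52%.
Cost of equity via CAPM: Re = 4.98% + 1.8 × 4.52% = 13.1160%.
Total capital V = 5.54 + 6.39 = 11.93.
Equity: weight = 5.54/11.93 = 0.4644; cost = 13.116%.
Debt: weight = 6.39/11.93 = 0.5356; after-tax cost = 6.03% × (1 − 35%) = 3.9195%.
WACC = 0.4644 × 13.1160% + 0.5356 × 3.9195% = 8.1901%.

8.19%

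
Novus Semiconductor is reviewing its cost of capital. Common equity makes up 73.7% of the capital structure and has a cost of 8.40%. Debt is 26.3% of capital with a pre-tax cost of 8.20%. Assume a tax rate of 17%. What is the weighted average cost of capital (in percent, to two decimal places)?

After-tax cost of debt = 8.2% × (1 − 17%) = 6.8060%.
WACC = 0.737 × 8.4000% + 0.263 × 6.8060% = 7.9808%.

7.98%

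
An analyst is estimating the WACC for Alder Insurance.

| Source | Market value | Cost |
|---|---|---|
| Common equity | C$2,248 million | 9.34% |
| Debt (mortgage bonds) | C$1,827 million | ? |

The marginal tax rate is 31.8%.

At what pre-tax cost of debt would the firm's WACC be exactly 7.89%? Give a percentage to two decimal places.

Total capital V = 2248 + 1827 = 4075.
Equity weight = 2248/4075 = 0.5517.
Mortgage bonds weight = 1827/4075 = 0.4483.
Equity contribution = 0.5517 × 9.34% = 5.1525%.
Remaining for debt = 7.89% − 5.1525% = 2.7375%.
Rd × (1 − 31.8%) × 0.4483 = 2.7375%  ⇒  Rd = 8.9529%.

8.95%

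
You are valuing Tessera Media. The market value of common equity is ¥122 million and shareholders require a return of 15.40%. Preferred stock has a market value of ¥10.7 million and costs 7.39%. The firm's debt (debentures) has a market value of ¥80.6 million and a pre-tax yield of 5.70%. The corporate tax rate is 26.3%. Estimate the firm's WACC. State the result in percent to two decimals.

10.77%

Total capital V = 122 + 10.7 + 80.6 = 213.3.
Equity: weight = 122/213.3 = 0.5720; cost = 15.4%.
Preferred: weight = 10.7/213.3 = 0.0502; cost = 7.39%.
Debentures: weight = 80.6/213.3 = 0.3779; after-tax cost = 5.7% × (1 − 26.3%) = 4.2009%.
WACC = 0.5720 × 15.4000% + 0.0502 × 7.3900% + 0.3779 × 4.2009% = 10.7664%.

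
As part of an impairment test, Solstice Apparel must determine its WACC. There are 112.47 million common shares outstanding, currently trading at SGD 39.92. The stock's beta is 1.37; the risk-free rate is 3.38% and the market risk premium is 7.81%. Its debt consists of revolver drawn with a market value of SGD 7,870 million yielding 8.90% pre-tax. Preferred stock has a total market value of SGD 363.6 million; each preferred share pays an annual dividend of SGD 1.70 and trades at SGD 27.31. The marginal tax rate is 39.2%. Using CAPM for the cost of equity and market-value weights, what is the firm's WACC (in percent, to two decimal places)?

Cost of equity via CAPM: Re = 3.38% + 1.37 × 7.81% = 14.0797%.
Cost of preferred: Rp = 1.7 / 27.31 = 6.2248%.
Market value of equity E = 39.92 × 112.47m = 4489.8024m.
Total capital V = 4489.8024 + 363.6 + 7870 = 12723.4024.
Equity: weight = 4489.8024/12723.4024 = 0.3529; cost = 14.0797%.
Preferred: weight = 363.6/12723.4024 = 0.0286; cost = 6.2248%.
Revolver drawn: weight = 7870/12723.4024 = 0.6185; after-tax cost = 8.9% × (1 − 39.2%) = 5.4112%.
WACC = 0.3529 × 14.0797% + 0.0286 × 6.2248% + 0.6185 × 5.4112% = 8.4934%.

8.49%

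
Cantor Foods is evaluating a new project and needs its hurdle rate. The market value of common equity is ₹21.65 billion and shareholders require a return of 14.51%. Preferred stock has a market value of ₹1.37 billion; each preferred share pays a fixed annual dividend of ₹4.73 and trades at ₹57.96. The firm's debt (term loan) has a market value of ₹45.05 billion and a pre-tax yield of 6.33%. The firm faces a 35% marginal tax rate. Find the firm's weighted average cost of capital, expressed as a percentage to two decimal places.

Cost of preferred: Rp = 4.73 / 57.96 = 8.1608%.
Total capital V = 21.65 + 1.37 + 45.05 = 68.07.
Equity: weight = 21.65/68.07 = 0.3181; cost = 14.51%.
Preferred: weight = 1.37/68.07 = 0.0201; cost = 8.1608%.
Term loan: weight = 45.05/68.07 = 0.6618; after-tax cost = 6.33% × (1 − 35%) = 4.1145%.
WACC = 0.3181 × 14.5100% + 0.0201 × 8.1608% + 0.6618 × 4.1145% = 7.5023%.

7.50%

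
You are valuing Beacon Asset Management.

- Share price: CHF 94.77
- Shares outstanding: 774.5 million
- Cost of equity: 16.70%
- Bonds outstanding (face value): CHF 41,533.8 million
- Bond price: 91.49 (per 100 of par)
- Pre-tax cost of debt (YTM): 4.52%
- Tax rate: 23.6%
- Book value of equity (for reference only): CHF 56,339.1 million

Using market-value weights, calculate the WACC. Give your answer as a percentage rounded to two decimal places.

Market value of equity E = 94.77 × 774.5m = 73399.365m. Market value of debt D = 41533.8m × 91.49/100 = 37999.27362m.
Total capital V = 73399.365 + 37999.27362 = 111398.63862.
Equity: weight = 73399.365/111398.63862 = 0.6589; cost = 16.7%.
Bonds outstanding: weight = 37999.27362/111398.63862 = 0.3411; after-tax cost = 4.52% × (1 − 23.6%) = 3.4533%.
WACC = 0.6589 × 16.7000% + 0.3411 × 3.4533% = 12.1814%.

12.18%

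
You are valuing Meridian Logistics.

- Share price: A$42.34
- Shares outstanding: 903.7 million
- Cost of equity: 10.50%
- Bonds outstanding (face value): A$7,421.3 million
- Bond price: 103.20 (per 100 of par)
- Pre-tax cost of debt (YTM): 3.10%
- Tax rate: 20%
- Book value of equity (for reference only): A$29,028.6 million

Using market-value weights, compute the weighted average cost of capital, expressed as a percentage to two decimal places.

9.16%

Market value of equity E = 42.34 × 903.7m = 38262.658m. Market value of debt D = 7421.3m × 103.2/100 = 7658.7816m.
Total capital V = 38262.658 + 7658.7816 = 45921.4396.
Equity: weight = 38262.658/45921.4396 = 0.8332; cost = 10.5%.
Bonds outstanding: weight = 7658.7816/45921.4396 = 0.1668; after-tax cost = 3.1% × (1 − 20%) = 2.4800%.
WACC = 0.8332 × 10.5000% + 0.1668 × 2.4800% = 9.1624%.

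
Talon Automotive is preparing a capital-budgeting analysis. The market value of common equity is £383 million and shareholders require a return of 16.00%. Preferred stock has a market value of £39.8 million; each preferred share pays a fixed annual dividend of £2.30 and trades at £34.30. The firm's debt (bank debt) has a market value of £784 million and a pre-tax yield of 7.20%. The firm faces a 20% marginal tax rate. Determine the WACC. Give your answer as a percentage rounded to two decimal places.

9.04%

Cost of preferred: Rp = 2.3 / 34.3 = 6.7055%.
Total capital V = 383 + 39.8 + 784 = 1206.8.
Equity: weight = 383/1206.8 = 0.3174; cost = 16%.
Preferred: weight = 39.8/1206.8 = 0.0330; cost = 6.7055%.
Bank debt: weight = 784/1206.8 = 0.6497; after-tax cost = 7.2% × (1 − 20%) = 5.7600%.
WACC = 0.3174 × 16.0000% + 0.0330 × 6.7055% + 0.6497 × 5.7600% = 9.0410%.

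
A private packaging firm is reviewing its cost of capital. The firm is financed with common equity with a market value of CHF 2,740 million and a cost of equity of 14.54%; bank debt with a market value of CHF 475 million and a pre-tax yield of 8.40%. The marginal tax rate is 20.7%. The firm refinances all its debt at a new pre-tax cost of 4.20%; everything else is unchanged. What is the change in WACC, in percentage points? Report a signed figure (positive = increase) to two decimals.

Current WACC:
Total capital V = 2740 + 475 = 3215.
Equity: weight = 2740/3215 = 0.8523; cost = 14.54%.
Bank debt: weight = 475/3215 = 0.1477; after-tax cost = 8.4% × (1 − 20.7%) = 6.6612%.
WACC = 0.8523 × 14.5400% + 0.1477 × 6.6612% = 13.3759%.
After the change:
Total capital V = 2740 + 475 = 3215.
Equity: weight = 2740/3215 = 0.8523; cost = 14.54%.
Bank debt: weight = 475/3215 = 0.1477; after-tax cost = 4.2% × (1 − 20.7%) = 3.3306%.
WACC = 0.8523 × 14.5400% + 0.1477 × 3.3306% = 12.8839%.
Change in WACC = 12.8839% − 13.3759% = -0.4921 pp.

-0.49 pp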